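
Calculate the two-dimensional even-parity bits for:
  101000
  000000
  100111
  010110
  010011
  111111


Row parities: 000110
Column parities: 110101

Row P: 000110, Col P: 110101, Corner: 0


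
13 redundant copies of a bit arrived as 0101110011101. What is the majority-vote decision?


Ones: 8 out of 13
Threshold: 7

1 (8/13 voted 1)


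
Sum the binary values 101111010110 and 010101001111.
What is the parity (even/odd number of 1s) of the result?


101111010110 = 3030
010101001111 = 1359
Sum = 4389 = 1000100100101
1s count = 5

odd parity (5 ones in 1000100100101)


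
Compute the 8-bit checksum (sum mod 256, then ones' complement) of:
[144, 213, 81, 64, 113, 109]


Sum = 724 mod 256 = 212
Complement = 43

43


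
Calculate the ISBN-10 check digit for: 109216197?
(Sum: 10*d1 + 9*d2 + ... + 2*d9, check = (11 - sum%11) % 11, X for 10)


Weighted sum: 177
177 mod 11 = 1

Check digit: X


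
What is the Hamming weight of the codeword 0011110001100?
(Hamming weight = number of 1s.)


Counting 1s in 0011110001100

6


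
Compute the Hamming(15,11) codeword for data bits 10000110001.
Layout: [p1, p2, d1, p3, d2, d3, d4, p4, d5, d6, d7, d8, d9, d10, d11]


Parity bits: p1=1, p2=0, p3=1, p4=1

101100010110001


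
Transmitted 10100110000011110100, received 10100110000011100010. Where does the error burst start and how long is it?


XOR: 00000000000000010110

Burst at position 15, length 4


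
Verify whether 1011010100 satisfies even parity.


Number of 1s: 5

No, parity error (5 ones)


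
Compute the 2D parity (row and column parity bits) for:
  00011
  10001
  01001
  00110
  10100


Row parities: 00000
Column parities: 01001

Row P: 00000, Col P: 01001, Corner: 0


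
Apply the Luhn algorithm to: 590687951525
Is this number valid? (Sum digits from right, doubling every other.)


Luhn sum = 60
60 mod 10 = 0

Valid (Luhn sum mod 10 = 0)


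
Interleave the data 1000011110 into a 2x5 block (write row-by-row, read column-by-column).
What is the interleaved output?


Matrix:
  10000
  11110
Read columns: 1101010100

1101010100


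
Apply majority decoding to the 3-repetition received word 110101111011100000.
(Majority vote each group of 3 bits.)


Groups: 110, 101, 111, 011, 100, 000
Majority votes: 111100

111100


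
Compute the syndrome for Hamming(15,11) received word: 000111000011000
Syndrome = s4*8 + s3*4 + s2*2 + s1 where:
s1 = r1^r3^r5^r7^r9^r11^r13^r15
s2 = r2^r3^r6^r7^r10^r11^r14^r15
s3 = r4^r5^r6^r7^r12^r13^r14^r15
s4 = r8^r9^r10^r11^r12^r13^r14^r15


s1=0, s2=0, s3=0, s4=0

Syndrome = 0 (no error)


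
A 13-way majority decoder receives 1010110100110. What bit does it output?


Ones: 7 out of 13
Threshold: 7

1 (7/13 voted 1)


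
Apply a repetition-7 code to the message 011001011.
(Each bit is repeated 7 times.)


Each bit -> 7 copies

000000011111111111111000000000000001111111000000011111111111111


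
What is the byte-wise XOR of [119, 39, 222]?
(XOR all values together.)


XOR chain: 119 ^ 39 ^ 222 = 142

142


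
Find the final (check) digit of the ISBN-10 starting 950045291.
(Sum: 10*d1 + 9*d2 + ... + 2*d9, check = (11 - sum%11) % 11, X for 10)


Weighted sum: 221
221 mod 11 = 1

Check digit: X


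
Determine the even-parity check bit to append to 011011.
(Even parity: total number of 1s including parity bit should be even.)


Number of 1s in data: 4
Parity bit: 0

0


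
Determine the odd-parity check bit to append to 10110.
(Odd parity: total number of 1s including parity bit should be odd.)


Number of 1s in data: 3
Parity bit: 0

0


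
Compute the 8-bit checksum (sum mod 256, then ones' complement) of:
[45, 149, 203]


Sum = 397 mod 256 = 141
Complement = 114

114


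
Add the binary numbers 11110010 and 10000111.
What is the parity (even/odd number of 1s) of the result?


11110010 = 242
10000111 = 135
Sum = 377 = 101111001
1s count = 6

even parity (6 ones in 101111001)


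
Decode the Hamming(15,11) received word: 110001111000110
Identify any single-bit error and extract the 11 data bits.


Syndrome = 0: no error detected

Data: 00111000110 (no errors)


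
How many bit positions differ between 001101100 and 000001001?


XOR: 001100101
Count of 1s: 4

4


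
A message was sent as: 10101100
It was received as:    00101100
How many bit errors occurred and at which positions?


XOR: 10000000

1 error(s) at position(s): 0


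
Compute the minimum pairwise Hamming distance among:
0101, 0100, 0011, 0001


Comparing all pairs, minimum distance: 1
Can detect 0 errors, correct 0 errors

1


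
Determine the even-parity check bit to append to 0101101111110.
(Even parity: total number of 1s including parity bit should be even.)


Number of 1s in data: 9
Parity bit: 1

1


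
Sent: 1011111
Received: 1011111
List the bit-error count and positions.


XOR: 0000000

0 errors (received matches sent)


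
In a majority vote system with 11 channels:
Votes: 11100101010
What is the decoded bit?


Ones: 6 out of 11
Threshold: 6

1 (6/11 voted 1)


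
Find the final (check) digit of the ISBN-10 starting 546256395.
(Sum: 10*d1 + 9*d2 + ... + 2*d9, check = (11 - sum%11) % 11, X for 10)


Weighted sum: 257
257 mod 11 = 4

Check digit: 7


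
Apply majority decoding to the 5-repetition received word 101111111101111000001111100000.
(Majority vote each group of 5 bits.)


Groups: 10111, 11111, 01111, 00000, 11111, 00000
Majority votes: 111010

111010


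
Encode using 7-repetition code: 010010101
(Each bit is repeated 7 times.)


Each bit -> 7 copies

000000011111110000000000000011111110000000111111100000001111111


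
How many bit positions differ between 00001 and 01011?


XOR: 01010
Count of 1s: 2

2


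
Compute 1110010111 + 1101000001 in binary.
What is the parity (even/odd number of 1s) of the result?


1110010111 = 919
1101000001 = 833
Sum = 1752 = 11011011000
1s count = 6

even parity (6 ones in 11011011000)


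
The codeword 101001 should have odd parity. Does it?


Number of 1s: 3

Yes, parity is correct (3 ones)


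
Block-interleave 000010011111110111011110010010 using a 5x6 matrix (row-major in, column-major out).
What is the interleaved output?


Matrix:
  000010
  011111
  110111
  011110
  010010
Read columns: 001000111101010011101111101100

001000111101010011101111101100


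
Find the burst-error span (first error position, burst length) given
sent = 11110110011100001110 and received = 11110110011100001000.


XOR: 00000000000000000110

Burst at position 17, length 2


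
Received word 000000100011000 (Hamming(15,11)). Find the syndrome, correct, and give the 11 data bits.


Syndrome = 0: no error detected

Data: 00010011000 (no errors)


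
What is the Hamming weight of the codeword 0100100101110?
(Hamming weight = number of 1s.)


Counting 1s in 0100100101110

6


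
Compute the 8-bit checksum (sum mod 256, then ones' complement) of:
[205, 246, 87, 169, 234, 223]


Sum = 1164 mod 256 = 140
Complement = 115

115


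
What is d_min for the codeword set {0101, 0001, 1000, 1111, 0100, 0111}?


Comparing all pairs, minimum distance: 1
Can detect 0 errors, correct 0 errors

1


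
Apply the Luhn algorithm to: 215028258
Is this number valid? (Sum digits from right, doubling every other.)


Luhn sum = 29
29 mod 10 = 9

Invalid (Luhn sum mod 10 = 9)


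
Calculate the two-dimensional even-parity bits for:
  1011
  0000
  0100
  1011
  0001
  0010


Row parities: 101111
Column parities: 0111

Row P: 101111, Col P: 0111, Corner: 1


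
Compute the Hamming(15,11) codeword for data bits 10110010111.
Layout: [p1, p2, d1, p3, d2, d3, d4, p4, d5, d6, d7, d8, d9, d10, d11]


Parity bits: p1=1, p2=0, p3=1, p4=0

101101100010111


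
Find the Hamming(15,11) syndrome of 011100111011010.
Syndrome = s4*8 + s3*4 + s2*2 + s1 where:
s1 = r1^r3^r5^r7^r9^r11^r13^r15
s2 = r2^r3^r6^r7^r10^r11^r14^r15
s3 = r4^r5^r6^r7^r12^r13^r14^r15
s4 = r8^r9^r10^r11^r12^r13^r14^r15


s1=0, s2=1, s3=0, s4=1

Syndrome = 10 (error at position 10)


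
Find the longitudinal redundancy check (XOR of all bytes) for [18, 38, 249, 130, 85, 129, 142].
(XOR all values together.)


XOR chain: 18 ^ 38 ^ 249 ^ 130 ^ 85 ^ 129 ^ 142 = 21

21


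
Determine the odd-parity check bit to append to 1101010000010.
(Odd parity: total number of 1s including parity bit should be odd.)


Number of 1s in data: 5
Parity bit: 0

0


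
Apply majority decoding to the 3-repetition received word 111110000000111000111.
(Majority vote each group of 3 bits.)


Groups: 111, 110, 000, 000, 111, 000, 111
Majority votes: 1100101

1100101


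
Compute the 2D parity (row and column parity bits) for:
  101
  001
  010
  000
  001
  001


Row parities: 011011
Column parities: 110

Row P: 011011, Col P: 110, Corner: 0


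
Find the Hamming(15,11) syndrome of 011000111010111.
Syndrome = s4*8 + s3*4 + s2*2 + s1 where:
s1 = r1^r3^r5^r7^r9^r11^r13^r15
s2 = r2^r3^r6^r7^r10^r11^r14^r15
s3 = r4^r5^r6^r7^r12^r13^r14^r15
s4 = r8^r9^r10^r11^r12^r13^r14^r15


s1=0, s2=0, s3=0, s4=0

Syndrome = 0 (no error)


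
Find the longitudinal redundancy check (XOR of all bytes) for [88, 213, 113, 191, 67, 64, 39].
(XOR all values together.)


XOR chain: 88 ^ 213 ^ 113 ^ 191 ^ 67 ^ 64 ^ 39 = 103

103


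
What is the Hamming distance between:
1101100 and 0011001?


XOR: 1110101
Count of 1s: 5

5


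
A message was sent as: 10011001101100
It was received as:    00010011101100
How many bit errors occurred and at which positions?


XOR: 10001010000000

3 error(s) at position(s): 0, 4, 6


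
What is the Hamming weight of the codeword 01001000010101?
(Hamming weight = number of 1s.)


Counting 1s in 01001000010101

5


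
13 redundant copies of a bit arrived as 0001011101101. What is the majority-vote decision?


Ones: 7 out of 13
Threshold: 7

1 (7/13 voted 1)


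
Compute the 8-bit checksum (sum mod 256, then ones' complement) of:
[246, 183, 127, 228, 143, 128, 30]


Sum = 1085 mod 256 = 61
Complement = 194

194


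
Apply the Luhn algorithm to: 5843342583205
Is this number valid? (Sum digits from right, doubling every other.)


Luhn sum = 57
57 mod 10 = 7

Invalid (Luhn sum mod 10 = 7)


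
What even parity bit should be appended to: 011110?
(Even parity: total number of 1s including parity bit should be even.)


Number of 1s in data: 4
Parity bit: 0

0


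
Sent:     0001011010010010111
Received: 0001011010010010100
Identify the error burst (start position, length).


XOR: 0000000000000000011

Burst at position 17, length 2


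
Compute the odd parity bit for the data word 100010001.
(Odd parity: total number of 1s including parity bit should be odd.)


Number of 1s in data: 3
Parity bit: 0

0


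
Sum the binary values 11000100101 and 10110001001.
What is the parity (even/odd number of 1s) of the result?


11000100101 = 1573
10110001001 = 1417
Sum = 2990 = 101110101110
1s count = 8

even parity (8 ones in 101110101110)


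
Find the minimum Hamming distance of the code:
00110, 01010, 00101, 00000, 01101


Comparing all pairs, minimum distance: 1
Can detect 0 errors, correct 0 errors

1


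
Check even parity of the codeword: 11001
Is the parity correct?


Number of 1s: 3

No, parity error (3 ones)


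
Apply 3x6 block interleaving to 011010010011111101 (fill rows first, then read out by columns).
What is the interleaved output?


Matrix:
  011010
  010011
  111101
Read columns: 001111101001110011

001111101001110011


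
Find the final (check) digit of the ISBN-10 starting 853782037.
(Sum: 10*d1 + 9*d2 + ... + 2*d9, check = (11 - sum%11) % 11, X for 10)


Weighted sum: 279
279 mod 11 = 4

Check digit: 7


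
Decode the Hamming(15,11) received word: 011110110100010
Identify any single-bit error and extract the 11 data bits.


Syndrome = 11: error at position 11

Data: 11010110010 (corrected bit 11)


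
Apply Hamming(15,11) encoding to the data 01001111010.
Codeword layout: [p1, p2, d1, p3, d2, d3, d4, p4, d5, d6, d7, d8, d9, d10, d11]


Parity bits: p1=1, p2=1, p3=1, p4=1

110110011111010


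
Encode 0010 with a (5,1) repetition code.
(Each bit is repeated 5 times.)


Each bit -> 5 copies

00000000001111100000


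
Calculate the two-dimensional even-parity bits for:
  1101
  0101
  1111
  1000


Row parities: 1001
Column parities: 1111

Row P: 1001, Col P: 1111, Corner: 0


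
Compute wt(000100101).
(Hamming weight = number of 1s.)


Counting 1s in 000100101

3


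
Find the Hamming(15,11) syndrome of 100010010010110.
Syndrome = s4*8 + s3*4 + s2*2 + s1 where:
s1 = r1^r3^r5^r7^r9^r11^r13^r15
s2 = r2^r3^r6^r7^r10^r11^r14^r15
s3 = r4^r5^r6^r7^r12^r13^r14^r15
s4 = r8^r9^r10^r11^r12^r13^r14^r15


s1=0, s2=0, s3=1, s4=0

Syndrome = 4 (error at position 4)


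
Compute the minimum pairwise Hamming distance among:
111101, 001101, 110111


Comparing all pairs, minimum distance: 2
Can detect 1 errors, correct 0 errors

2


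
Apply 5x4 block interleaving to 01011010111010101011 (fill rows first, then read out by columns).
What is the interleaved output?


Matrix:
  0101
  1010
  1110
  1010
  1011
Read columns: 01111101000111110001

01111101000111110001


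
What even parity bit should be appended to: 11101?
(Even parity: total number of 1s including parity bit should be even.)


Number of 1s in data: 4
Parity bit: 0

0


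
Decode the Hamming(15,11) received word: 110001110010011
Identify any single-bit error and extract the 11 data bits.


Syndrome = 0: no error detected

Data: 00110010011 (no errors)


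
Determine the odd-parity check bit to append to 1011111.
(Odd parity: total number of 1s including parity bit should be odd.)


Number of 1s in data: 6
Parity bit: 1

1


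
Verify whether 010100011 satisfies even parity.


Number of 1s: 4

Yes, parity is correct (4 ones)


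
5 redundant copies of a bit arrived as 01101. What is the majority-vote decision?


Ones: 3 out of 5
Threshold: 3

1 (3/5 voted 1)


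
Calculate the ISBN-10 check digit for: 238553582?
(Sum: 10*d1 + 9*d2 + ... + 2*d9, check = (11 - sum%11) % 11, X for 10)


Weighted sum: 239
239 mod 11 = 8

Check digit: 3


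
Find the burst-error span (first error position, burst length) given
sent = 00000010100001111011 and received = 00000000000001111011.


XOR: 00000010100000000000

Burst at position 6, length 3


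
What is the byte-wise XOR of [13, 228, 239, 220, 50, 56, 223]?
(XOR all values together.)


XOR chain: 13 ^ 228 ^ 239 ^ 220 ^ 50 ^ 56 ^ 223 = 15

15


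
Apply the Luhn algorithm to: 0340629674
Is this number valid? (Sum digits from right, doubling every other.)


Luhn sum = 40
40 mod 10 = 0

Valid (Luhn sum mod 10 = 0)


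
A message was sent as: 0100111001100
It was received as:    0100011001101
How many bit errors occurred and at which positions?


XOR: 0000100000001

2 error(s) at position(s): 4, 12


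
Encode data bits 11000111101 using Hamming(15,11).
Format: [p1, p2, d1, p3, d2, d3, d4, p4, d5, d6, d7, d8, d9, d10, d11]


Parity bits: p1=1, p2=0, p3=0, p4=1

101010010111101


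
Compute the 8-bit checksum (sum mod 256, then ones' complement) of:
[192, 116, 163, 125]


Sum = 596 mod 256 = 84
Complement = 171

171


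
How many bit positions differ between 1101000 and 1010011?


XOR: 0111011
Count of 1s: 5

5


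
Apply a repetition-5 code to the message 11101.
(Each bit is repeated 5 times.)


Each bit -> 5 copies

1111111111111110000011111


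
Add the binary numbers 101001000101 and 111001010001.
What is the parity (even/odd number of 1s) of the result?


101001000101 = 2629
111001010001 = 3665
Sum = 6294 = 1100010010110
1s count = 6

even parity (6 ones in 1100010010110)


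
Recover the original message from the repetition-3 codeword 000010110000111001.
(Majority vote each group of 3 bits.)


Groups: 000, 010, 110, 000, 111, 001
Majority votes: 001010

001010


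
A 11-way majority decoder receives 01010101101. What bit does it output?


Ones: 6 out of 11
Threshold: 6

1 (6/11 voted 1)


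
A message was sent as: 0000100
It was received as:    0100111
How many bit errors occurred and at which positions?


XOR: 0100011

3 error(s) at position(s): 1, 5, 6


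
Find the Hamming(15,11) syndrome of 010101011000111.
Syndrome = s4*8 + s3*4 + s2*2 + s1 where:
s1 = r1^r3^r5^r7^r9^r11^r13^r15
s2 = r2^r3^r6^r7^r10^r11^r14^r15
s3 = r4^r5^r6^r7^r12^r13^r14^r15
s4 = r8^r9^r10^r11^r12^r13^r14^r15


s1=1, s2=0, s3=1, s4=1

Syndrome = 13 (error at position 13)


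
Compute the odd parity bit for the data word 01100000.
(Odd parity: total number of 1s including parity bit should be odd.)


Number of 1s in data: 2
Parity bit: 1

1


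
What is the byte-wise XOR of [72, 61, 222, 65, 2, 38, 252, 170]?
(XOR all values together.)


XOR chain: 72 ^ 61 ^ 222 ^ 65 ^ 2 ^ 38 ^ 252 ^ 170 = 152

152


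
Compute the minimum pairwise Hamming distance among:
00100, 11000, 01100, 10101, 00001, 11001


Comparing all pairs, minimum distance: 1
Can detect 0 errors, correct 0 errors

1


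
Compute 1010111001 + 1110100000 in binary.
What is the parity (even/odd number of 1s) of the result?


1010111001 = 697
1110100000 = 928
Sum = 1625 = 11001011001
1s count = 6

even parity (6 ones in 11001011001)


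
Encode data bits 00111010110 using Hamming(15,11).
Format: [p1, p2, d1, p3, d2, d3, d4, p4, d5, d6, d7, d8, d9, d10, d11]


Parity bits: p1=0, p2=0, p3=0, p4=0

000001101010110


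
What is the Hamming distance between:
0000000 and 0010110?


XOR: 0010110
Count of 1s: 3

3


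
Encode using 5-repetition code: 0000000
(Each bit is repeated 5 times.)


Each bit -> 5 copies

00000000000000000000000000000000000


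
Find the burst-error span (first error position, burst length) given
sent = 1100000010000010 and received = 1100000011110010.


XOR: 0000000001110000

Burst at position 9, length 3


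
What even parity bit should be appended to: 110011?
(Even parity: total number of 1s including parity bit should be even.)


Number of 1s in data: 4
Parity bit: 0

0


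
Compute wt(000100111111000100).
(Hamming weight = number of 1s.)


Counting 1s in 000100111111000100

8


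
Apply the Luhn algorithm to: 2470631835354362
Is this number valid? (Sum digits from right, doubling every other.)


Luhn sum = 67
67 mod 10 = 7

Invalid (Luhn sum mod 10 = 7)


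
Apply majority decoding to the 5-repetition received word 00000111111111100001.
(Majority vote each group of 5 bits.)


Groups: 00000, 11111, 11111, 00001
Majority votes: 0110

0110


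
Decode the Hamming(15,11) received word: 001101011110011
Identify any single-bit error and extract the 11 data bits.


Syndrome = 0: no error detected

Data: 10101110011 (no errors)


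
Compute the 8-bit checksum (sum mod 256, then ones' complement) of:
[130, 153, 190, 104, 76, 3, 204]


Sum = 860 mod 256 = 92
Complement = 163

163


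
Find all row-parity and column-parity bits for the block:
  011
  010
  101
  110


Row parities: 0100
Column parities: 010

Row P: 0100, Col P: 010, Corner: 1


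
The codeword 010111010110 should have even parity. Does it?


Number of 1s: 7

No, parity error (7 ones)


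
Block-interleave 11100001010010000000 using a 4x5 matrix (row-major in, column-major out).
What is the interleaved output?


Matrix:
  11100
  00101
  00100
  00000
Read columns: 10001000111000000100

10001000111000000100


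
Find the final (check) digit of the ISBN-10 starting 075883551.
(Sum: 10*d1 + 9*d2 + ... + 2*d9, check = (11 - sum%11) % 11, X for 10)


Weighted sum: 259
259 mod 11 = 6

Check digit: 5


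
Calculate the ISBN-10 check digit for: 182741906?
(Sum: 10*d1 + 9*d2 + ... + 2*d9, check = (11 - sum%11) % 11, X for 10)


Weighted sum: 224
224 mod 11 = 4

Check digit: 7


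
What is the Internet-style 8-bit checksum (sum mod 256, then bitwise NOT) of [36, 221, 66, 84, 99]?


Sum = 506 mod 256 = 250
Complement = 5

5


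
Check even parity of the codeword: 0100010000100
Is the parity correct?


Number of 1s: 3

No, parity error (3 ones)


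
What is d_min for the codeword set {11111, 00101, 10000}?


Comparing all pairs, minimum distance: 3
Can detect 2 errors, correct 1 errors

3


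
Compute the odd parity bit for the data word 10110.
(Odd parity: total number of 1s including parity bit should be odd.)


Number of 1s in data: 3
Parity bit: 0

0


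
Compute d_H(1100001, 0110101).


XOR: 1010100
Count of 1s: 3

3


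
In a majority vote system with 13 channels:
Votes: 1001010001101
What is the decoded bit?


Ones: 6 out of 13
Threshold: 7

0 (6/13 voted 1)


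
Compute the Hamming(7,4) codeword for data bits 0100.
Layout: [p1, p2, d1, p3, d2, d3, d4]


Parity bits: p1=1, p2=0, p3=1

1001100


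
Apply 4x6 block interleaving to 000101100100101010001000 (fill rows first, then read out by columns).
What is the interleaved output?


Matrix:
  000101
  100100
  101010
  001000
Read columns: 011000000011110000101000

011000000011110000101000


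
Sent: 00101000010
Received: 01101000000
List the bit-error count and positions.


XOR: 01000000010

2 error(s) at position(s): 1, 9


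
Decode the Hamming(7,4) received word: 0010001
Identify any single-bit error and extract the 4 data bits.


Syndrome = 4: error at position 4

Data: 1001 (corrected bit 4)


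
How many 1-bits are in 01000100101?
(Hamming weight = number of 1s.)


Counting 1s in 01000100101

4


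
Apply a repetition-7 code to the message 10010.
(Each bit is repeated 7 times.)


Each bit -> 7 copies

11111110000000000000011111110000000


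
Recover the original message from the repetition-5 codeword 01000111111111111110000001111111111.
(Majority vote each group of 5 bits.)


Groups: 01000, 11111, 11111, 11110, 00000, 11111, 11111
Majority votes: 0111011

0111011


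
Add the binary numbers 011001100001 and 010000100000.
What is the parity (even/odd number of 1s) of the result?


011001100001 = 1633
010000100000 = 1056
Sum = 2689 = 101010000001
1s count = 4

even parity (4 ones in 101010000001)


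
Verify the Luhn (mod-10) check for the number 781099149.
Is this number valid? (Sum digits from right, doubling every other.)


Luhn sum = 51
51 mod 10 = 1

Invalid (Luhn sum mod 10 = 1)


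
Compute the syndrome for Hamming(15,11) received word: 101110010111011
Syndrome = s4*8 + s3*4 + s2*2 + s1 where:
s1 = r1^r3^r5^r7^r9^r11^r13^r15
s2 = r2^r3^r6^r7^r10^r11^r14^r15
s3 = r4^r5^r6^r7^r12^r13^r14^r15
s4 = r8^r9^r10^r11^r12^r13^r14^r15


s1=1, s2=1, s3=1, s4=0

Syndrome = 7 (error at position 7)


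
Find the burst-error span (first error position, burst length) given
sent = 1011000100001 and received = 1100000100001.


XOR: 0111000000000

Burst at position 1, length 3


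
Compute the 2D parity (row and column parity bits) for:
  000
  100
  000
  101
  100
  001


Row parities: 010011
Column parities: 100

Row P: 010011, Col P: 100, Corner: 1


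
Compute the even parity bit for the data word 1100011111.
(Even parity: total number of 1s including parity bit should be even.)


Number of 1s in data: 7
Parity bit: 1

1


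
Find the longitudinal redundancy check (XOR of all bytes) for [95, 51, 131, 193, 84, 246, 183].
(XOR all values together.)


XOR chain: 95 ^ 51 ^ 131 ^ 193 ^ 84 ^ 246 ^ 183 = 59

59


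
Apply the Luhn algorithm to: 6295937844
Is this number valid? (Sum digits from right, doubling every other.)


Luhn sum = 56
56 mod 10 = 6

Invalid (Luhn sum mod 10 = 6)


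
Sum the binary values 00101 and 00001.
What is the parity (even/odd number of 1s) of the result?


00101 = 5
00001 = 1
Sum = 6 = 110
1s count = 2

even parity (2 ones in 110)


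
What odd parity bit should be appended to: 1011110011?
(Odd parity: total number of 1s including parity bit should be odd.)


Number of 1s in data: 7
Parity bit: 0

0


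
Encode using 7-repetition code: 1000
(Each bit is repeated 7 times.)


Each bit -> 7 copies

1111111000000000000000000000


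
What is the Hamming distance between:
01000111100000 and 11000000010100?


XOR: 10000111110100
Count of 1s: 7

7


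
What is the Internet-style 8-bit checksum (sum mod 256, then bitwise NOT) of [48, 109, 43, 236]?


Sum = 436 mod 256 = 180
Complement = 75

75


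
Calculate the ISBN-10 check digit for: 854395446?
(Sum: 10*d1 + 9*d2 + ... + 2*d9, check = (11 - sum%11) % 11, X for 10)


Weighted sum: 297
297 mod 11 = 0

Check digit: 0


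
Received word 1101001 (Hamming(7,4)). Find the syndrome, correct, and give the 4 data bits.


Syndrome = 0: no error detected

Data: 0001 (no errors)


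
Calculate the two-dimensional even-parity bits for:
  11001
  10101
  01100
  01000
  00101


Row parities: 11010
Column parities: 01101

Row P: 11010, Col P: 01101, Corner: 1


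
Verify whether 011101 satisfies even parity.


Number of 1s: 4

Yes, parity is correct (4 ones)


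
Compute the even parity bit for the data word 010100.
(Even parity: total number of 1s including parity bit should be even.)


Number of 1s in data: 2
Parity bit: 0

0


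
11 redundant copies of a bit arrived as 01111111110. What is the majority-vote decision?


Ones: 9 out of 11
Threshold: 6

1 (9/11 voted 1)


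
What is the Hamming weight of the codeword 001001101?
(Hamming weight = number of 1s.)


Counting 1s in 001001101

4


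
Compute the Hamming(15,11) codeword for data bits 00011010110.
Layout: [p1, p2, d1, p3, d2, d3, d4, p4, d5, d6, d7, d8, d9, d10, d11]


Parity bits: p1=0, p2=1, p3=1, p4=0

010100101010110


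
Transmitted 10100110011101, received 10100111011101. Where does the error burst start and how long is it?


XOR: 00000001000000

Burst at position 7, length 1


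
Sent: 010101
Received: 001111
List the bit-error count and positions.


XOR: 011010

3 error(s) at position(s): 1, 2, 4


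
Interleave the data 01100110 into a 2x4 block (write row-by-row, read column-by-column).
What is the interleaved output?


Matrix:
  0110
  0110
Read columns: 00111100

00111100


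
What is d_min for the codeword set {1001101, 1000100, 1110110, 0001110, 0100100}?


Comparing all pairs, minimum distance: 2
Can detect 1 errors, correct 0 errors

2


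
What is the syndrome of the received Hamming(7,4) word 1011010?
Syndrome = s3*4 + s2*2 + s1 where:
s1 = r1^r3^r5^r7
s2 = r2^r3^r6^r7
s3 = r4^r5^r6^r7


s1=0, s2=0, s3=0

Syndrome = 0 (no error)


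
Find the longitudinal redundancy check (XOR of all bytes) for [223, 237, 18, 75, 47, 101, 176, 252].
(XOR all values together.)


XOR chain: 223 ^ 237 ^ 18 ^ 75 ^ 47 ^ 101 ^ 176 ^ 252 = 109

109


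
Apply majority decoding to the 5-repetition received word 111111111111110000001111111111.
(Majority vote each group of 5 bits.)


Groups: 11111, 11111, 11110, 00000, 11111, 11111
Majority votes: 111011

111011


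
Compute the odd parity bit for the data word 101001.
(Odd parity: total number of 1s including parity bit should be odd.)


Number of 1s in data: 3
Parity bit: 0

0


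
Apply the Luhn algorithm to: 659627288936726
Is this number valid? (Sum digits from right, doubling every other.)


Luhn sum = 75
75 mod 10 = 5

Invalid (Luhn sum mod 10 = 5)


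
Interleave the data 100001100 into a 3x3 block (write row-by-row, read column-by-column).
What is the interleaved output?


Matrix:
  100
  001
  100
Read columns: 101000010

101000010


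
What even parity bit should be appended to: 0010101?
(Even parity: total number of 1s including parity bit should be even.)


Number of 1s in data: 3
Parity bit: 1

1


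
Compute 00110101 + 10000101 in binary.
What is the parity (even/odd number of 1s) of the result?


00110101 = 53
10000101 = 133
Sum = 186 = 10111010
1s count = 5

odd parity (5 ones in 10111010)


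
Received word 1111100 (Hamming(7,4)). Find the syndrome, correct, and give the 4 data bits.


Syndrome = 1: error at position 1

Data: 1100 (corrected bit 1)


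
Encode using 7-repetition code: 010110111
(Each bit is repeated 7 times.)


Each bit -> 7 copies

000000011111110000000111111111111110000000111111111111111111111


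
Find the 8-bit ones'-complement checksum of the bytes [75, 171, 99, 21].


Sum = 366 mod 256 = 110
Complement = 145

145


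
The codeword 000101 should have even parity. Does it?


Number of 1s: 2

Yes, parity is correct (2 ones)


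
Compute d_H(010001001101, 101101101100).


XOR: 111100100001
Count of 1s: 6

6


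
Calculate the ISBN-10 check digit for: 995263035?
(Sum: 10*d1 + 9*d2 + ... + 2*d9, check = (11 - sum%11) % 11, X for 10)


Weighted sum: 295
295 mod 11 = 9

Check digit: 2


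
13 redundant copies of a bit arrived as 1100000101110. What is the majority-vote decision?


Ones: 6 out of 13
Threshold: 7

0 (6/13 voted 1)


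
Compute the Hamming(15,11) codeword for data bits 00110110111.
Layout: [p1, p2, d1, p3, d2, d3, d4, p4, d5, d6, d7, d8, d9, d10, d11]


Parity bits: p1=0, p2=0, p3=1, p4=1

000101110110111


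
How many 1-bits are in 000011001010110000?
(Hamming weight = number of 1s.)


Counting 1s in 000011001010110000

6


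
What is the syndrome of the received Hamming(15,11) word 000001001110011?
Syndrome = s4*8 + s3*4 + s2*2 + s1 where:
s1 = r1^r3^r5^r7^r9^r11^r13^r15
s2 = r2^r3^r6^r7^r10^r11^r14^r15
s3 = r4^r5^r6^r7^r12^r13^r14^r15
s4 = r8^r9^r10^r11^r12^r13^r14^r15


s1=1, s2=1, s3=1, s4=1

Syndrome = 15 (error at position 15)


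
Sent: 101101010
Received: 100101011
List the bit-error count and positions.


XOR: 001000001

2 error(s) at position(s): 2, 8


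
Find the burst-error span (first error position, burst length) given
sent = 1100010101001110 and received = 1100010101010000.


XOR: 0000000000011110

Burst at position 11, length 4


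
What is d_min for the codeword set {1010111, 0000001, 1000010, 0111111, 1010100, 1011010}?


Comparing all pairs, minimum distance: 2
Can detect 1 errors, correct 0 errors

2


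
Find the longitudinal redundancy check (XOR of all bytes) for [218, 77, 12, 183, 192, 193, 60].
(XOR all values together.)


XOR chain: 218 ^ 77 ^ 12 ^ 183 ^ 192 ^ 193 ^ 60 = 17

17


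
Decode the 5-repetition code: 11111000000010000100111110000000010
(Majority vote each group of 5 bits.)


Groups: 11111, 00000, 00100, 00100, 11111, 00000, 00010
Majority votes: 1000100

1000100


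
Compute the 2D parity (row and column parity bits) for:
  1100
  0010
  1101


Row parities: 011
Column parities: 0011

Row P: 011, Col P: 0011, Corner: 0


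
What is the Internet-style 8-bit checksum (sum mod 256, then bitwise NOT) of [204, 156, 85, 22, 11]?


Sum = 478 mod 256 = 222
Complement = 33

33


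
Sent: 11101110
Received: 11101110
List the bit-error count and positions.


XOR: 00000000

0 errors (received matches sent)


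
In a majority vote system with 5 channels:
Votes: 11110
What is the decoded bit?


Ones: 4 out of 5
Threshold: 3

1 (4/5 voted 1)


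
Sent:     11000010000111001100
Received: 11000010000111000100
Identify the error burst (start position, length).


XOR: 00000000000000001000

Burst at position 16, length 1


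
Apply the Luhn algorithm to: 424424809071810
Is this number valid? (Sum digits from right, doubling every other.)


Luhn sum = 66
66 mod 10 = 6

Invalid (Luhn sum mod 10 = 6)


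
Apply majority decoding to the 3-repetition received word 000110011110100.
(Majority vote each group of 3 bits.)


Groups: 000, 110, 011, 110, 100
Majority votes: 01110

01110


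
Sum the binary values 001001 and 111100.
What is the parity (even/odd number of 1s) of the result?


001001 = 9
111100 = 60
Sum = 69 = 1000101
1s count = 3

odd parity (3 ones in 1000101)


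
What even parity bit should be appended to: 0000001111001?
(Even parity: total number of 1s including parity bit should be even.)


Number of 1s in data: 5
Parity bit: 1

1


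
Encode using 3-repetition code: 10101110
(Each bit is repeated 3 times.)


Each bit -> 3 copies

111000111000111111111000


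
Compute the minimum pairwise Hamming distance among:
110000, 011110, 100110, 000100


Comparing all pairs, minimum distance: 2
Can detect 1 errors, correct 0 errors

2


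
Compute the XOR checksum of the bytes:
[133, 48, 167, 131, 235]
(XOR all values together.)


XOR chain: 133 ^ 48 ^ 167 ^ 131 ^ 235 = 122

122


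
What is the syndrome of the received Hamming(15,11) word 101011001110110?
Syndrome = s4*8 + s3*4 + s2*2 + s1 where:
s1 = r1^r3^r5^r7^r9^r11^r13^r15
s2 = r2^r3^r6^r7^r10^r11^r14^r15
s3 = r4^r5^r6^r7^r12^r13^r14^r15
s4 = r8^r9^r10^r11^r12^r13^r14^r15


s1=0, s2=1, s3=0, s4=1

Syndrome = 10 (error at position 10)


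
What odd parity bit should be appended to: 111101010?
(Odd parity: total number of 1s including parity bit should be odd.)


Number of 1s in data: 6
Parity bit: 1

1


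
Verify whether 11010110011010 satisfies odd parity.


Number of 1s: 8

No, parity error (8 ones)


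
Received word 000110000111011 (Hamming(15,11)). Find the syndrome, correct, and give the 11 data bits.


Syndrome = 13: error at position 13

Data: 01000111111 (corrected bit 13)


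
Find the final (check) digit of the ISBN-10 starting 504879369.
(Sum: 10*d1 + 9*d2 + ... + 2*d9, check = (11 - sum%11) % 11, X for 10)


Weighted sum: 273
273 mod 11 = 9

Check digit: 2


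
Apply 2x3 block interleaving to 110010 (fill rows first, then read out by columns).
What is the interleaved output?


Matrix:
  110
  010
Read columns: 101100

101100


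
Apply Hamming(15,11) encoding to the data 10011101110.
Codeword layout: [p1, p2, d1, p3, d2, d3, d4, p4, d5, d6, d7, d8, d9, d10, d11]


Parity bits: p1=0, p2=0, p3=0, p4=1

001000111101110


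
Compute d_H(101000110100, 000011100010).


XOR: 101011010110
Count of 1s: 7

7


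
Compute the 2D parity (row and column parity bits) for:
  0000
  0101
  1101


Row parities: 001
Column parities: 1000

Row P: 001, Col P: 1000, Corner: 1


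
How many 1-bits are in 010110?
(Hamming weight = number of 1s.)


Counting 1s in 010110

3


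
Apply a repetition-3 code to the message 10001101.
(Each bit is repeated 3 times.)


Each bit -> 3 copies

111000000000111111000111


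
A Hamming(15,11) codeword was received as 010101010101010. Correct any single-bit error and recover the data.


Syndrome = 0: no error detected

Data: 00100101010 (no errors)


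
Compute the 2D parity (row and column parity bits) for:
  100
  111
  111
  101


Row parities: 1110
Column parities: 001

Row P: 1110, Col P: 001, Corner: 1


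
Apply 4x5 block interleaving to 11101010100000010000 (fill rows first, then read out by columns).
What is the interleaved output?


Matrix:
  11101
  01010
  00000
  10000
Read columns: 10011100100001001000

10011100100001001000


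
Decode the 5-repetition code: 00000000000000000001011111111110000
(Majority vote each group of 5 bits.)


Groups: 00000, 00000, 00000, 00001, 01111, 11111, 10000
Majority votes: 0000110

0000110


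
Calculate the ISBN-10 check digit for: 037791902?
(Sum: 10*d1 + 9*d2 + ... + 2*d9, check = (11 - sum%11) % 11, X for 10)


Weighted sum: 231
231 mod 11 = 0

Check digit: 0


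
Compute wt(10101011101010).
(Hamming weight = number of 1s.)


Counting 1s in 10101011101010

8


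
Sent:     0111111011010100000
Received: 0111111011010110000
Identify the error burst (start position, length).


XOR: 0000000000000010000

Burst at position 14, length 1


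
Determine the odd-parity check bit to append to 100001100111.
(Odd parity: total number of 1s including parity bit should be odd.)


Number of 1s in data: 6
Parity bit: 1

1


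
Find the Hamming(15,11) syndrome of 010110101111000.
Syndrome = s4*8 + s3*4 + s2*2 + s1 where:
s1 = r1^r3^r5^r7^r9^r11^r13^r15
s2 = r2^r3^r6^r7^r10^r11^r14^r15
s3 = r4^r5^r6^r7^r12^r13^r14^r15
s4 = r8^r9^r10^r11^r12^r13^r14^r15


s1=0, s2=0, s3=0, s4=0

Syndrome = 0 (no error)


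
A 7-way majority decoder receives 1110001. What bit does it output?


Ones: 4 out of 7
Threshold: 4

1 (4/7 voted 1)


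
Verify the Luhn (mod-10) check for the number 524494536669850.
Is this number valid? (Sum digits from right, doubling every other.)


Luhn sum = 82
82 mod 10 = 2

Invalid (Luhn sum mod 10 = 2)


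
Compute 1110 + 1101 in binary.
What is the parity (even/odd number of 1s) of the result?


1110 = 14
1101 = 13
Sum = 27 = 11011
1s count = 4

even parity (4 ones in 11011)


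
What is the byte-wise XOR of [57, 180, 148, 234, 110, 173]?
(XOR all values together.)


XOR chain: 57 ^ 180 ^ 148 ^ 234 ^ 110 ^ 173 = 48

48


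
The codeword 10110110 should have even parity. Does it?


Number of 1s: 5

No, parity error (5 ones)


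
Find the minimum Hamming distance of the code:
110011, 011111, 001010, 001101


Comparing all pairs, minimum distance: 2
Can detect 1 errors, correct 0 errors

2


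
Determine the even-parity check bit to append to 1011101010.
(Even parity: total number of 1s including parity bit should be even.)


Number of 1s in data: 6
Parity bit: 0

0


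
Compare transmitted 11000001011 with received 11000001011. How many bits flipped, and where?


XOR: 00000000000

0 errors (received matches sent)


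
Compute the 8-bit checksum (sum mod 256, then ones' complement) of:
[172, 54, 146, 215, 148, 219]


Sum = 954 mod 256 = 186
Complement = 69

69


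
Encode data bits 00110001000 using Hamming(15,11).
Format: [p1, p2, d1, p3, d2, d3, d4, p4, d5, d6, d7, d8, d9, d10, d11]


Parity bits: p1=1, p2=0, p3=1, p4=1

100101110001000


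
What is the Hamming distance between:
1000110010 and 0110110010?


XOR: 1110000000
Count of 1s: 3

3


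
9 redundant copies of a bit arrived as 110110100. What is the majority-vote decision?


Ones: 5 out of 9
Threshold: 5

1 (5/9 voted 1)


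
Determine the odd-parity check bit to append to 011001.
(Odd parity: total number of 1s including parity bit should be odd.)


Number of 1s in data: 3
Parity bit: 0

0


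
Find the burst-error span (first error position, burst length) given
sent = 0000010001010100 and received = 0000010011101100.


XOR: 0000000010111000

Burst at position 8, length 5


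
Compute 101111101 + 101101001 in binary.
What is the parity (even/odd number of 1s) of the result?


101111101 = 381
101101001 = 361
Sum = 742 = 1011100110
1s count = 6

even parity (6 ones in 1011100110)


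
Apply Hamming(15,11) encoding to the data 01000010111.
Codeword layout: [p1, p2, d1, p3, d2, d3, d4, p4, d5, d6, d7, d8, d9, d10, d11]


Parity bits: p1=0, p2=1, p3=0, p4=0

010010000010111


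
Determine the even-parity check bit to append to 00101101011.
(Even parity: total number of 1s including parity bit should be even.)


Number of 1s in data: 6
Parity bit: 0

0


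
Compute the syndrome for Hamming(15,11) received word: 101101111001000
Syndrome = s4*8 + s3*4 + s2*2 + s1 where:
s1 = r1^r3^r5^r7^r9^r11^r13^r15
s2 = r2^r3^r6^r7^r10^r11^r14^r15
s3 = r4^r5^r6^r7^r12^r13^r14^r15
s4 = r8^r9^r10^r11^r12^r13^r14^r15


s1=0, s2=1, s3=0, s4=1

Syndrome = 10 (error at position 10)
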